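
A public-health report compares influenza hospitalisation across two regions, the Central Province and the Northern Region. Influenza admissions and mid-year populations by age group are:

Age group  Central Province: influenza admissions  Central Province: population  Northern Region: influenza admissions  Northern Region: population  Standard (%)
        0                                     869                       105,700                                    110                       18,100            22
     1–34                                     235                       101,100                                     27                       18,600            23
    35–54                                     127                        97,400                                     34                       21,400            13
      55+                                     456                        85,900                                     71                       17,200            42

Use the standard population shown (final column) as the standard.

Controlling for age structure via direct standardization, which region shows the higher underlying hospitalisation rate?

Central Province

Age-specific rates per 100,000 for the Central Province: 822.14, 232.44, 130.39, 530.85.
For the Northern Region: 607.73, 145.16, 158.88, 412.79.
Standard weights: 0.22, 0.23, 0.13, 0.42.
The Central Province: 0.2200×822.14 + 0.2300×232.44 + 0.1300×130.39 + 0.4200×530.85 = 474.2400 per 100,000.
The Northern Region: 0.2200×607.73 + 0.2300×145.16 + 0.1300×158.88 + 0.4200×412.79 = 361.1151 per 100,000.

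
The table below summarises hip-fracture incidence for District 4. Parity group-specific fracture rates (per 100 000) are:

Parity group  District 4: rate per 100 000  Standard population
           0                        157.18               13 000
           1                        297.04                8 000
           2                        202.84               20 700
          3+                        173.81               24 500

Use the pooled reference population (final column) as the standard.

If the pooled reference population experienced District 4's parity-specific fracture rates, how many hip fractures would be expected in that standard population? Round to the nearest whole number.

Expected hip fractures = Σ (standard pop × parity-specific rate ÷ 100 000)
= 13 000×157.18/100 000 + 8 000×297.04/100 000 + 20 700×202.84/100 000 + 24 500×173.81/100 000
= 20.43 + 23.76 + 41.99 + 42.58 = 128.77.

129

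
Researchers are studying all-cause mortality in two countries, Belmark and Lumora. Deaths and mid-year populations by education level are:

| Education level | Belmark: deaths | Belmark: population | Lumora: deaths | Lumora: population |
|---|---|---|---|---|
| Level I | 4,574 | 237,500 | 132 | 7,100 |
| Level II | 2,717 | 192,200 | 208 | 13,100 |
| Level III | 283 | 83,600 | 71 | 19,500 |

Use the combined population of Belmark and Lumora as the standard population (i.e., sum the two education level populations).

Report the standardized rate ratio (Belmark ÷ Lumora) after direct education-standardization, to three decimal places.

Education-specific rates per 100,000 for Belmark: 1925.89, 1413.63, 338.52.
For Lumora: 1859.15, 1587.79, 364.10.
Combined standard total = 553,000; weights = 0.4423, 0.3712, 0.1864.
Belmark: 0.4423×1925.89 + 0.3712×1413.63 + 0.1864×338.52 = 1439.7713 per 100,000.
Lumora: 0.4423×1859.15 + 0.3712×1587.79 + 0.1864×364.10 = 1479.6759 per 100,000.
Ratio = 1439.7713 ÷ 1479.6759 = 0.97303.

0.973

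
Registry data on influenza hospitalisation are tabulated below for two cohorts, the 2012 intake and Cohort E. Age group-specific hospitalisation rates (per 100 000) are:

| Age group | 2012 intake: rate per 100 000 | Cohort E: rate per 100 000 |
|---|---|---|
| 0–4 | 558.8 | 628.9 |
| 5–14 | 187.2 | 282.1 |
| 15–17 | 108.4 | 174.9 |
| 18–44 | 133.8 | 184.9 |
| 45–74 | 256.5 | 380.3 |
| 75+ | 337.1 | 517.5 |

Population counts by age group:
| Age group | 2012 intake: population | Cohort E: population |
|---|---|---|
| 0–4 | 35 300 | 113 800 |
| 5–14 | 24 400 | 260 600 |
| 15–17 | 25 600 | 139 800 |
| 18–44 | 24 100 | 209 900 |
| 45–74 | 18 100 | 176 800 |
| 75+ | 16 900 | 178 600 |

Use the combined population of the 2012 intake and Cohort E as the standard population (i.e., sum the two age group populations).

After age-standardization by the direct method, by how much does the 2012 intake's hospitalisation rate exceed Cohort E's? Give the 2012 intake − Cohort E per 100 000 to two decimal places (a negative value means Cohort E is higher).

Combined standard total = 1 223 900; weights = 0.1218, 0.2329, 0.1351, 0.1912, 0.1592, 0.1597.
The 2012 intake: 0.1218×558.8 + 0.2329×187.2 + 0.1351×108.4 + 0.1912×133.8 + 0.1592×256.5 + 0.1597×337.1 = 246.5908 per 100 000.
Cohort E: 0.1218×628.9 + 0.2329×282.1 + 0.1351×174.9 + 0.1912×184.9 + 0.1592×380.3 + 0.1597×517.5 = 344.5169 per 100 000.
Difference = 246.5908 − 344.5169 = -97.9261.

-97.93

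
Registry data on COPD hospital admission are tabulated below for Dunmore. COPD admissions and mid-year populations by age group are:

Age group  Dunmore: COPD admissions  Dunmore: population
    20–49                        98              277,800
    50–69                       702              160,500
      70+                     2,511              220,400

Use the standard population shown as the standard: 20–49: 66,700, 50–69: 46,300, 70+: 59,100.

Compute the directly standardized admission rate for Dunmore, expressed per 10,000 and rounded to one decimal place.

52.3

Age-specific rates per 10,000 for Dunmore: 3.53, 43.74, 113.93.
Standard total = 172,100; weights = 0.3876, 0.2690, 0.3434.
Standardized rate: 0.3876×3.53 + 0.2690×43.74 + 0.3434×113.93 = 52.2580 per 10,000.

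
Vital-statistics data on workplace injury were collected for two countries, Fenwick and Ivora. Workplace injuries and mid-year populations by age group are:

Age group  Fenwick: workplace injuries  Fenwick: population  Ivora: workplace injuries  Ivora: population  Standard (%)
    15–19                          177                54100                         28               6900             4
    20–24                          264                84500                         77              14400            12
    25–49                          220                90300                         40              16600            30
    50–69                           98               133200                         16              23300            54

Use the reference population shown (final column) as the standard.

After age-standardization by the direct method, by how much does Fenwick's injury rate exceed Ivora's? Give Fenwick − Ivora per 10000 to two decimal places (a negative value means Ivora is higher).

Age-specific rates per 10000 for Fenwick: 32.72, 31.24, 24.36, 7.36.
For Ivora: 40.58, 53.47, 24.10, 6.87.
Standard weights: 0.04, 0.12, 0.30, 0.54.
Fenwick: 0.0400×32.72 + 0.1200×31.24 + 0.3000×24.36 + 0.5400×7.36 = 16.3397 per 10000.
Ivora: 0.0400×40.58 + 0.1200×53.47 + 0.3000×24.10 + 0.5400×6.87 = 18.9769 per 10000.
Difference = 16.3397 − 18.9769 = -2.6372.

-2.64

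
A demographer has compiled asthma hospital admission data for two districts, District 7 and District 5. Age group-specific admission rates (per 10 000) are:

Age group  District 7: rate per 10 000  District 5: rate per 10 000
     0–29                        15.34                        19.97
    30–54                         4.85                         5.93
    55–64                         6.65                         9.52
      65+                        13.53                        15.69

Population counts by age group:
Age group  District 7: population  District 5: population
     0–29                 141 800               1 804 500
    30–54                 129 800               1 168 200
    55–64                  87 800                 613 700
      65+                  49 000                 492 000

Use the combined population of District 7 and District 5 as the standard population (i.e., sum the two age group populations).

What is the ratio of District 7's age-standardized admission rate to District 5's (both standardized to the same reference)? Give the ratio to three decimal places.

0.780

Combined standard total = 4 486 800; weights = 0.4338, 0.2893, 0.1563, 0.1206.
District 7: 0.4338×15.34 + 0.2893×4.85 + 0.1563×6.65 + 0.1206×13.53 = 10.7284 per 10 000.
District 5: 0.4338×19.97 + 0.2893×5.93 + 0.1563×9.52 + 0.1206×15.69 = 13.7584 per 10 000.
Ratio = 10.7284 ÷ 13.7584 = 0.77977.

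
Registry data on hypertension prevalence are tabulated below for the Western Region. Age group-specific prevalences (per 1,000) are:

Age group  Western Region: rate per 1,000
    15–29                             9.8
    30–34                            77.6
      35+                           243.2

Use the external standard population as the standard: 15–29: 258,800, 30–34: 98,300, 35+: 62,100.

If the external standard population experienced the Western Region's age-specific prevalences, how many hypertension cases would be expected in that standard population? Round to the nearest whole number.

25267

Expected hypertension cases = Σ (standard pop × age-specific rate ÷ 1,000)
= 258,800×9.8/1,000 + 98,300×77.6/1,000 + 62,100×243.2/1,000
= 2536.24 + 7628.08 + 15102.72 = 25267.04.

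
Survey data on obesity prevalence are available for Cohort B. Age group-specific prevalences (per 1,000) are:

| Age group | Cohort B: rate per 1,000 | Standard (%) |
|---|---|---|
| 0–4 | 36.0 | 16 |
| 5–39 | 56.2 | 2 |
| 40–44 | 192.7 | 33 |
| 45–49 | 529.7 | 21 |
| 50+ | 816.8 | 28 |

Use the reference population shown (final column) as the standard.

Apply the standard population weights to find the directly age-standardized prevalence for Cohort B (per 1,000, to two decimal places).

Standard weights: 0.16, 0.02, 0.33, 0.21, 0.28.
Standardized rate: 0.1600×36.0 + 0.0200×56.2 + 0.3300×192.7 + 0.2100×529.7 + 0.2800×816.8 = 410.4160 per 1,000.

410.42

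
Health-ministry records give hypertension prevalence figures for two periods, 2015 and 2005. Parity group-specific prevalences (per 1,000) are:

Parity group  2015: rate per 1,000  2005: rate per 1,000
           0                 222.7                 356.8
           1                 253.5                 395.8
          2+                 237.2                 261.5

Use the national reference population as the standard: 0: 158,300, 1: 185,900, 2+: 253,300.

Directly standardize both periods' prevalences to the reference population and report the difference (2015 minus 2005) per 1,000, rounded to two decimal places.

-90.10

Standard total = 597,500; weights = 0.2649, 0.3111, 0.4239.
2015: 0.2649×222.7 + 0.3111×253.5 + 0.4239×237.2 = 238.4298 per 1,000.
2005: 0.2649×356.8 + 0.3111×395.8 + 0.4239×261.5 = 328.5332 per 1,000.
Difference = 238.4298 − 328.5332 = -90.1034.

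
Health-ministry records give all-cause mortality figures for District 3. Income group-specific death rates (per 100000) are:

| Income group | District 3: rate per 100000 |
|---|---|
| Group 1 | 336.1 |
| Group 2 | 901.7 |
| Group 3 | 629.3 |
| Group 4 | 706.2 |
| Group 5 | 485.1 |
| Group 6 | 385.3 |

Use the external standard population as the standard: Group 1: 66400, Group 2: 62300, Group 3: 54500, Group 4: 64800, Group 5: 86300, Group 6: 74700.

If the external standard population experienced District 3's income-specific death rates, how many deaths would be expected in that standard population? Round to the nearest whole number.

Expected deaths = Σ (standard pop × income-specific rate ÷ 100000)
= 66400×336.1/100000 + 62300×901.7/100000 + 54500×629.3/100000 + 64800×706.2/100000 + 86300×485.1/100000 + 74700×385.3/100000
= 223.17 + 561.76 + 342.97 + 457.62 + 418.64 + 287.82 = 2291.98.

2292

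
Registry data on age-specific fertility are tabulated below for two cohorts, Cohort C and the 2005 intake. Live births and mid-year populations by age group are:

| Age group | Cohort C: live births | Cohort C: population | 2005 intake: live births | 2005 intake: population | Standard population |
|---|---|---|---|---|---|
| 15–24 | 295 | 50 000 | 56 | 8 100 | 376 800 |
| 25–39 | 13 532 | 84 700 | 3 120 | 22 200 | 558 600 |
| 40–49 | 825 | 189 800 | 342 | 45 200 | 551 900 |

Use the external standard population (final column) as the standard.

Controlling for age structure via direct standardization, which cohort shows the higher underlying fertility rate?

Cohort C

Age-specific rates per 1 000 for Cohort C: 5.900, 159.764, 4.347.
For the 2005 intake: 6.914, 140.541, 7.566.
Standard total = 1 487 300; weights = 0.2533, 0.3756, 0.3711.
Cohort C: 0.2533×5.900 + 0.3756×159.764 + 0.3711×4.347 = 63.1118 per 1 000.
The 2005 intake: 0.2533×6.914 + 0.3756×140.541 + 0.3711×7.566 = 57.3434 per 1 000.
The crude rates (45.15 vs 46.60) would put the 2005 intake higher, but that reflects its age composition; once standardized to a common age structure, Cohort C has the higher underlying rate.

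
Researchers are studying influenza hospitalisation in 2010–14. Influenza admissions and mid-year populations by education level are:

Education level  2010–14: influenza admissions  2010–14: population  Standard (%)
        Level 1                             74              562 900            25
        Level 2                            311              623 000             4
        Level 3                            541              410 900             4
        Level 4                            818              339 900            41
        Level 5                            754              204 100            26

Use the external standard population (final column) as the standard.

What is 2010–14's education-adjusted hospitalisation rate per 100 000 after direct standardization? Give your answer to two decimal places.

Education-specific rates per 100 000 for 2010–14: 13.15, 49.92, 131.66, 240.66, 369.43.
Standard weights: 0.25, 0.04, 0.04, 0.41, 0.26.
Standardized rate: 0.2500×13.15 + 0.0400×49.92 + 0.0400×131.66 + 0.4100×240.66 + 0.2600×369.43 = 205.2710 per 100 000.

205.27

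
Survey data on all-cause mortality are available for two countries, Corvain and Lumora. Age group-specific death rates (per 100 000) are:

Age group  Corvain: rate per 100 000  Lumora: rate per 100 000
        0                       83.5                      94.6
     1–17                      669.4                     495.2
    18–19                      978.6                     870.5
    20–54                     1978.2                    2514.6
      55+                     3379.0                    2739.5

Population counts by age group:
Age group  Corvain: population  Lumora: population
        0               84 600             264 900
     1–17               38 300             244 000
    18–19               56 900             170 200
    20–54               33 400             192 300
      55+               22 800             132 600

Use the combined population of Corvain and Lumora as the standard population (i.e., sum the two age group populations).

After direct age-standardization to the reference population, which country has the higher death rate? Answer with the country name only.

Corvain

Combined standard total = 1 240 000; weights = 0.2819, 0.2277, 0.1831, 0.1820, 0.1253.
Corvain: 0.2819×83.5 + 0.2277×669.4 + 0.1831×978.6 + 0.1820×1978.2 + 0.1253×3379.0 = 1138.6865 per 100 000.
Lumora: 0.2819×94.6 + 0.2277×495.2 + 0.1831×870.5 + 0.1820×2514.6 + 0.1253×2739.5 = 1099.8482 per 100 000.
The crude rates (980.92 vs 1136.32) would put Lumora higher, but that reflects its age composition; once standardized to a common age structure, Corvain has the higher underlying rate.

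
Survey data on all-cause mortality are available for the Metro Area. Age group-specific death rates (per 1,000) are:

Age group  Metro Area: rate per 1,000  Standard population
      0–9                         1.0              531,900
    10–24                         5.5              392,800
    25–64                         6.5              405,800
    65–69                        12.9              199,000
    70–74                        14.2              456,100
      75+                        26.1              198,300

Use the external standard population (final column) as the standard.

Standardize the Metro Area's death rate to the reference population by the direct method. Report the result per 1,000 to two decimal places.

8.95

Standard total = 2,183,900; weights = 0.2436, 0.1799, 0.1858, 0.0911, 0.2088, 0.0908.
Standardized rate: 0.2436×1.0 + 0.1799×5.5 + 0.1858×6.5 + 0.0911×12.9 + 0.2088×14.2 + 0.0908×26.1 = 8.9516 per 1,000.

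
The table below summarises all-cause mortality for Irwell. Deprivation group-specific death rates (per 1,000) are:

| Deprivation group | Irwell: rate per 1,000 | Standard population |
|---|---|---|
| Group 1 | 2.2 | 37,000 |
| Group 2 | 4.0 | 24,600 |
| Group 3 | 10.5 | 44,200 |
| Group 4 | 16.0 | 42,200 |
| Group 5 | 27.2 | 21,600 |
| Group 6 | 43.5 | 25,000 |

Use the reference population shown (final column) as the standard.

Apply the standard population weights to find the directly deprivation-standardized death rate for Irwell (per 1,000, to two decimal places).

15.39

Standard total = 194,600; weights = 0.1901, 0.1264, 0.2271, 0.2169, 0.1110, 0.1285.
Standardized rate: 0.1901×2.2 + 0.1264×4.0 + 0.2271×10.5 + 0.2169×16.0 + 0.1110×27.2 + 0.1285×43.5 = 15.3860 per 1,000.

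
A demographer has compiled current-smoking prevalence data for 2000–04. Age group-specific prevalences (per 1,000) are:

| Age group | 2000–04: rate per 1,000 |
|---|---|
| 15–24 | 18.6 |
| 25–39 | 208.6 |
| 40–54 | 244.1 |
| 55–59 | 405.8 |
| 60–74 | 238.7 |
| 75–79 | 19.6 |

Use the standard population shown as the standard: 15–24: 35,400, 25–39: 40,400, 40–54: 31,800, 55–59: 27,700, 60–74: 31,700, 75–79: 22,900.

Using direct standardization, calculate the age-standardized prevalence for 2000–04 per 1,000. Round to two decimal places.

190.12

Standard total = 189,900; weights = 0.1864, 0.2127, 0.1675, 0.1459, 0.1669, 0.1206.
Standardized rate: 0.1864×18.6 + 0.2127×208.6 + 0.1675×244.1 + 0.1459×405.8 + 0.1669×238.7 + 0.1206×19.6 = 190.1240 per 1,000.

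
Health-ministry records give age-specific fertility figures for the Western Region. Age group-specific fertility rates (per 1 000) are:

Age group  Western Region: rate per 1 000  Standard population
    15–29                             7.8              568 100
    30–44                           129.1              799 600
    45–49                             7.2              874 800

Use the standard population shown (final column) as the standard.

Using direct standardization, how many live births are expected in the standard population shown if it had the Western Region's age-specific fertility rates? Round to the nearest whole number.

113958

Expected live births = Σ (standard pop × age-specific rate ÷ 1 000)
= 568 100×7.8/1 000 + 799 600×129.1/1 000 + 874 800×7.2/1 000
= 4431.18 + 103228.36 + 6298.56 = 113958.10.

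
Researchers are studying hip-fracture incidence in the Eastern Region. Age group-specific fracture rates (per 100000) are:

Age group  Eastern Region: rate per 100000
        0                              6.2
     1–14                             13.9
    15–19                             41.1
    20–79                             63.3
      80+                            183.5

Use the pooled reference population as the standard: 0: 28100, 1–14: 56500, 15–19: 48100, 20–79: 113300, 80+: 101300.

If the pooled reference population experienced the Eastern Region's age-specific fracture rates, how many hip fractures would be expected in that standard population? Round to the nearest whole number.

Expected hip fractures = Σ (standard pop × age-specific rate ÷ 100000)
= 28100×6.2/100000 + 56500×13.9/100000 + 48100×41.1/100000 + 113300×63.3/100000 + 101300×183.5/100000
= 1.74 + 7.85 + 19.77 + 71.72 + 185.89 = 286.97.

287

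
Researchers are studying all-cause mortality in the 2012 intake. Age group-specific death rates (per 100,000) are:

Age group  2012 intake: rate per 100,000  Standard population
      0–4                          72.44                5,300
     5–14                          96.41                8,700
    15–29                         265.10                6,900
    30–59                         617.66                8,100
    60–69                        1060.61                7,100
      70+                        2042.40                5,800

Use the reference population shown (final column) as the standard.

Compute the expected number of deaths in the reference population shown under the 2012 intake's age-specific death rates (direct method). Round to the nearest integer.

274

Expected deaths = Σ (standard pop × age-specific rate ÷ 100,000)
= 5,300×72.44/100,000 + 8,700×96.41/100,000 + 6,900×265.10/100,000 + 8,100×617.66/100,000 + 7,100×1060.61/100,000 + 5,800×2042.40/100,000
= 3.84 + 8.39 + 18.29 + 50.03 + 75.30 + 118.46 = 274.31.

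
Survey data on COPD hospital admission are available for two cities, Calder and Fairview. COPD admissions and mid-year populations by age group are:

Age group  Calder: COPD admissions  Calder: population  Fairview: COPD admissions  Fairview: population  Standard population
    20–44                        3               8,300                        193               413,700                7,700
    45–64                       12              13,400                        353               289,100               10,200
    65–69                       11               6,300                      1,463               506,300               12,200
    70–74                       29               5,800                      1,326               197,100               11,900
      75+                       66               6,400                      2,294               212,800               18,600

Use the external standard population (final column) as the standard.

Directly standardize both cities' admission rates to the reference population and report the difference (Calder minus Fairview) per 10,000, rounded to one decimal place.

-7.8

Age-specific rates per 10,000 for Calder: 3.61, 8.96, 17.46, 50.00, 103.12.
For Fairview: 4.67, 12.21, 28.90, 67.28, 107.80.
Standard total = 60,600; weights = 0.1271, 0.1683, 0.2013, 0.1964, 0.3069.
Calder: 0.1271×3.61 + 0.1683×8.96 + 0.2013×17.46 + 0.1964×50.00 + 0.3069×103.12 = 46.9524 per 10,000.
Fairview: 0.1271×4.67 + 0.1683×12.21 + 0.2013×28.90 + 0.1964×67.28 + 0.3069×107.80 = 54.7635 per 10,000.
Difference = 46.9524 − 54.7635 = -7.8111.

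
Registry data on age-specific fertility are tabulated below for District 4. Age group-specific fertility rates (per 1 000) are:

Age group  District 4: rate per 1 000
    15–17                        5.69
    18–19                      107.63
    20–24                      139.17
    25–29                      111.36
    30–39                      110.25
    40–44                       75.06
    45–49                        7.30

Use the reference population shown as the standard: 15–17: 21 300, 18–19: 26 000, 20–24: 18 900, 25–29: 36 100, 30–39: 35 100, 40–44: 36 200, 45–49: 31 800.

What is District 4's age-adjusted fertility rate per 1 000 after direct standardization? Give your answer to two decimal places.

Standard total = 205 400; weights = 0.1037, 0.1266, 0.0920, 0.1758, 0.1709, 0.1762, 0.1548.
Standardized rate: 0.1037×5.69 + 0.1266×107.63 + 0.0920×139.17 + 0.1758×111.36 + 0.1709×110.25 + 0.1762×75.06 + 0.1548×7.30 = 79.7910 per 1 000.

79.79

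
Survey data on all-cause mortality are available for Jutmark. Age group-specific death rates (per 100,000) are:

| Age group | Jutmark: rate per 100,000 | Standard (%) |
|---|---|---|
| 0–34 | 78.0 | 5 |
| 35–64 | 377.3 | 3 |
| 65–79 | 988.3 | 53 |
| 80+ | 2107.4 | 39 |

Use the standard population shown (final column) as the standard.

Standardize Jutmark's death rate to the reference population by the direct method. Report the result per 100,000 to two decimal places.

Standard weights: 0.05, 0.03, 0.53, 0.39.
Standardized rate: 0.0500×78.0 + 0.0300×377.3 + 0.5300×988.3 + 0.3900×2107.4 = 1360.9040 per 100,000.

1360.90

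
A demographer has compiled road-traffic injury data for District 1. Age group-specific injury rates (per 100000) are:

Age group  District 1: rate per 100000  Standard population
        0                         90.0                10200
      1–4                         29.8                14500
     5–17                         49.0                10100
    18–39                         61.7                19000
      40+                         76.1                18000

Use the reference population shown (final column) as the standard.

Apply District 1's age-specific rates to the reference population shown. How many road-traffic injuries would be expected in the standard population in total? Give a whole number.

44

Expected road-traffic injuries = Σ (standard pop × age-specific rate ÷ 100000)
= 10200×90.0/100000 + 14500×29.8/100000 + 10100×49.0/100000 + 19000×61.7/100000 + 18000×76.1/100000
= 9.18 + 4.32 + 4.95 + 11.72 + 13.70 = 43.87.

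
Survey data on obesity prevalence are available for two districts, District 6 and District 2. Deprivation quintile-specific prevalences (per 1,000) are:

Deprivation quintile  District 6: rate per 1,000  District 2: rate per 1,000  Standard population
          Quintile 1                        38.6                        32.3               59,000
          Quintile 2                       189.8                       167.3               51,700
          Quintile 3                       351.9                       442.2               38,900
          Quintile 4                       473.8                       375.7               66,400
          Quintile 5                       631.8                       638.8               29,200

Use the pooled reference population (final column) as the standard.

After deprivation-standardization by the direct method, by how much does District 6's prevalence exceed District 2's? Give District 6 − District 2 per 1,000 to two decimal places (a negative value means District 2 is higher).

Standard total = 245,200; weights = 0.2406, 0.2108, 0.1586, 0.2708, 0.1191.
District 6: 0.2406×38.6 + 0.2108×189.8 + 0.1586×351.9 + 0.2708×473.8 + 0.1191×631.8 = 308.6780 per 1,000.
District 2: 0.2406×32.3 + 0.2108×167.3 + 0.1586×442.2 + 0.2708×375.7 + 0.1191×638.8 = 291.0119 per 1,000.
Difference = 308.6780 − 291.0119 = 17.6661.

17.67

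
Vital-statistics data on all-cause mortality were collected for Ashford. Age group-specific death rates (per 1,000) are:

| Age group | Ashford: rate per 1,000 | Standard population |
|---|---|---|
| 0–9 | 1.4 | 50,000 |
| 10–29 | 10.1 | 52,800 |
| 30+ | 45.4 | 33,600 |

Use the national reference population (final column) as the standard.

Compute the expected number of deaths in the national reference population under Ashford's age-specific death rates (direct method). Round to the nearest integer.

Expected deaths = Σ (standard pop × age-specific rate ÷ 1,000)
= 50,000×1.4/1,000 + 52,800×10.1/1,000 + 33,600×45.4/1,000
= 70.00 + 533.28 + 1525.44 = 2128.72.

2129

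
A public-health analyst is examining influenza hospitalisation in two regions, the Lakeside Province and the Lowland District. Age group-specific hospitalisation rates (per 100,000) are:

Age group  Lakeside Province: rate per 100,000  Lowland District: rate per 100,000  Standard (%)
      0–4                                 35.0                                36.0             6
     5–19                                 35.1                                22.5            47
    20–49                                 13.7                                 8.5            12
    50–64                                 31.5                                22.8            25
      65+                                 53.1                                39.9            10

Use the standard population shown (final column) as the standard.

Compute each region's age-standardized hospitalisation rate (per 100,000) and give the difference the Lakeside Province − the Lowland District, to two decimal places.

9.98

Standard weights: 0.06, 0.47, 0.12, 0.25, 0.10.
The Lakeside Province: 0.0600×35.0 + 0.4700×35.1 + 0.1200×13.7 + 0.2500×31.5 + 0.1000×53.1 = 33.4260 per 100,000.
The Lowland District: 0.0600×36.0 + 0.4700×22.5 + 0.1200×8.5 + 0.2500×22.8 + 0.1000×39.9 = 23.4450 per 100,000.
Difference = 33.4260 − 23.4450 = 9.9810.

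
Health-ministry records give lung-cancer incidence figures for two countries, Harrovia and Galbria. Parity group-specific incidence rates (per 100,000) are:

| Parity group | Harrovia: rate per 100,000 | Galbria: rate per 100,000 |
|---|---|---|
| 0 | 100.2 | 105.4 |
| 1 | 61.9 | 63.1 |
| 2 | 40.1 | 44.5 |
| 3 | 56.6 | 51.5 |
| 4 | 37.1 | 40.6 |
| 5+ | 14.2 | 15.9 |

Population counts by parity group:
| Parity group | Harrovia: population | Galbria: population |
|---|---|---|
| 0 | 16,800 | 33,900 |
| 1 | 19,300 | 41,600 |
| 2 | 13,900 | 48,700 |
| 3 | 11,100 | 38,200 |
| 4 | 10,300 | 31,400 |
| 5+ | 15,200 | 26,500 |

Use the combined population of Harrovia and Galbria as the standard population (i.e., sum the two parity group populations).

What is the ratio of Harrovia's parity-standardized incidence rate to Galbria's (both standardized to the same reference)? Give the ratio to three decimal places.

0.966

Combined standard total = 306,900; weights = 0.1652, 0.1984, 0.2040, 0.1606, 0.1359, 0.1359.
Harrovia: 0.1652×100.2 + 0.1984×61.9 + 0.2040×40.1 + 0.1606×56.6 + 0.1359×37.1 + 0.1359×14.2 = 53.0782 per 100,000.
Galbria: 0.1652×105.4 + 0.1984×63.1 + 0.2040×44.5 + 0.1606×51.5 + 0.1359×40.6 + 0.1359×15.9 = 54.9601 per 100,000.
Ratio = 53.0782 ÷ 54.9601 = 0.96576.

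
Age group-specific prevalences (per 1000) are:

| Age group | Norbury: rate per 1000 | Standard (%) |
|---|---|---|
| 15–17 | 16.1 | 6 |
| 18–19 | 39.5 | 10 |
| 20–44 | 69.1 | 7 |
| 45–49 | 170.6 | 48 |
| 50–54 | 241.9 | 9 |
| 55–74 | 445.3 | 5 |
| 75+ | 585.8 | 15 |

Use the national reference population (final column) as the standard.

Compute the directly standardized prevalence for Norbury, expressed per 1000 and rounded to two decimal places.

223.55

Standard weights: 0.06, 0.10, 0.07, 0.48, 0.09, 0.05, 0.15.
Standardized rate: 0.0600×16.1 + 0.1000×39.5 + 0.0700×69.1 + 0.4800×170.6 + 0.0900×241.9 + 0.0500×445.3 + 0.1500×585.8 = 223.5470 per 1000.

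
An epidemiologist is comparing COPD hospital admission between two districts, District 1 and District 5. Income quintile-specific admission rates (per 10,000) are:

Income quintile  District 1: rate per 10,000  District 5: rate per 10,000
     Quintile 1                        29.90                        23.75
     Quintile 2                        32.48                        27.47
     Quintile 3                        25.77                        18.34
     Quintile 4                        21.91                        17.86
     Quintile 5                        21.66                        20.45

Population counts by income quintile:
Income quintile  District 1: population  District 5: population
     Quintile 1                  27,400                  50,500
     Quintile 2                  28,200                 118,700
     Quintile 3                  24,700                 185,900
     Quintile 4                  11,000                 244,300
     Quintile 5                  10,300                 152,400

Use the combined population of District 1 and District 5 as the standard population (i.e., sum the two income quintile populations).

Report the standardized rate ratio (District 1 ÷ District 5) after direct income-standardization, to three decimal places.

1.227

Combined standard total = 853,400; weights = 0.0913, 0.1721, 0.2468, 0.2992, 0.1906.
District 1: 0.0913×29.90 + 0.1721×32.48 + 0.2468×25.77 + 0.2992×21.91 + 0.1906×21.66 = 25.3637 per 10,000.
District 5: 0.0913×23.75 + 0.1721×27.47 + 0.2468×18.34 + 0.2992×17.86 + 0.1906×20.45 = 20.6641 per 10,000.
Ratio = 25.3637 ÷ 20.6641 = 1.22743.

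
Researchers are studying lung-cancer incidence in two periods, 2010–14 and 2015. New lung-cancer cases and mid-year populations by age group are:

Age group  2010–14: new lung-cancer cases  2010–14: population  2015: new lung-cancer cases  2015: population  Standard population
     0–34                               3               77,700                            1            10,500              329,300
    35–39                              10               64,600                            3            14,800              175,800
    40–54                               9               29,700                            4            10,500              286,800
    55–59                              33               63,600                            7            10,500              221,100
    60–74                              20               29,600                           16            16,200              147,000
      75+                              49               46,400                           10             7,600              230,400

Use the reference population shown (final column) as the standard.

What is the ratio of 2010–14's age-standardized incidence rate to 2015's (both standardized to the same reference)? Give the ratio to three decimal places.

0.757

Age-specific rates per 100,000 for 2010–14: 3.86, 15.48, 30.30, 51.89, 67.57, 105.60.
For 2015: 9.52, 20.27, 38.10, 66.67, 98.77, 131.58.
Standard total = 1,390,400; weights = 0.2368, 0.1264, 0.2063, 0.1590, 0.1057, 0.1657.
2010–14: 0.2368×3.86 + 0.1264×15.48 + 0.2063×30.30 + 0.1590×51.89 + 0.1057×67.57 + 0.1657×105.60 = 42.0162 per 100,000.
2015: 0.2368×9.52 + 0.1264×20.27 + 0.2063×38.10 + 0.1590×66.67 + 0.1057×98.77 + 0.1657×131.58 = 55.5234 per 100,000.
Ratio = 42.0162 ÷ 55.5234 = 0.75673.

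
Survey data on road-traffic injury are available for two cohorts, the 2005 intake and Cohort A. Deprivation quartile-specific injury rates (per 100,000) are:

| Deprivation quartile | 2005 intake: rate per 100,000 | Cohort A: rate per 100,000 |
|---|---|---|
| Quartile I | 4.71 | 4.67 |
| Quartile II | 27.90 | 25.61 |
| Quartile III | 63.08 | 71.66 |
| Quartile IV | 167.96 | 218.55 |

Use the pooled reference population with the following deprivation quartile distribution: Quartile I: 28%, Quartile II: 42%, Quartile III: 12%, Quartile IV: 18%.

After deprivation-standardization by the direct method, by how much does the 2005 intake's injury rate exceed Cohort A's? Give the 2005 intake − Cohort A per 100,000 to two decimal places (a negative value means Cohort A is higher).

-9.16

Standard weights: 0.28, 0.42, 0.12, 0.18.
The 2005 intake: 0.2800×4.71 + 0.4200×27.90 + 0.1200×63.08 + 0.1800×167.96 = 50.8392 per 100,000.
Cohort A: 0.2800×4.67 + 0.4200×25.61 + 0.1200×71.66 + 0.1800×218.55 = 60.0020 per 100,000.
Difference = 50.8392 − 60.0020 = -9.1628.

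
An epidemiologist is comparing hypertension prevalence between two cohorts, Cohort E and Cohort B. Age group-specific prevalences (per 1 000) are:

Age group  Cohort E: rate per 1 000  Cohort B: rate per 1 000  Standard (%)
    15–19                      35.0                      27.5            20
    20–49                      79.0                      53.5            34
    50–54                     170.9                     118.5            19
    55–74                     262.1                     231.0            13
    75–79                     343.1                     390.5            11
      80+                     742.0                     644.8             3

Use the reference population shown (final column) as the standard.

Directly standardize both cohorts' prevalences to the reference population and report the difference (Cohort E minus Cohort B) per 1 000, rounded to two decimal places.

Standard weights: 0.20, 0.34, 0.19, 0.13, 0.11, 0.03.
Cohort E: 0.2000×35.0 + 0.3400×79.0 + 0.1900×170.9 + 0.1300×262.1 + 0.1100×343.1 + 0.0300×742.0 = 160.4050 per 1 000.
Cohort B: 0.2000×27.5 + 0.3400×53.5 + 0.1900×118.5 + 0.1300×231.0 + 0.1100×390.5 + 0.0300×644.8 = 138.5340 per 1 000.
Difference = 160.4050 − 138.5340 = 21.8710.

21.87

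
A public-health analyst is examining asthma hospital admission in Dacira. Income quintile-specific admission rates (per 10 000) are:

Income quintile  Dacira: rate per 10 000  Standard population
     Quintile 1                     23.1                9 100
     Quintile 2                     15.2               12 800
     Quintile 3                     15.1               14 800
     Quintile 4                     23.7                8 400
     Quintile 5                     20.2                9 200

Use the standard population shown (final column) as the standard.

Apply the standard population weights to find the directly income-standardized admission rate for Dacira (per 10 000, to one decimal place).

18.7

Standard total = 54 300; weights = 0.1676, 0.2357, 0.2726, 0.1547, 0.1694.
Standardized rate: 0.1676×23.1 + 0.2357×15.2 + 0.2726×15.1 + 0.1547×23.7 + 0.1694×20.2 = 18.6587 per 10 000.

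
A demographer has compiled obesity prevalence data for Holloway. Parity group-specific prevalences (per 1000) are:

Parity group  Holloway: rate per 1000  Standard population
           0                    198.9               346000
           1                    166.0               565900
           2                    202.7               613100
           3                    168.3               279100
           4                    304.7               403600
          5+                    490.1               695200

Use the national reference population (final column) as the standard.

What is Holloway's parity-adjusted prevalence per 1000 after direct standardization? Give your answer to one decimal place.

Standard total = 2902900; weights = 0.1192, 0.1949, 0.2112, 0.0961, 0.1390, 0.2395.
Standardized rate: 0.1192×198.9 + 0.1949×166.0 + 0.2112×202.7 + 0.0961×168.3 + 0.1390×304.7 + 0.2395×490.1 = 274.7946 per 1000.

274.8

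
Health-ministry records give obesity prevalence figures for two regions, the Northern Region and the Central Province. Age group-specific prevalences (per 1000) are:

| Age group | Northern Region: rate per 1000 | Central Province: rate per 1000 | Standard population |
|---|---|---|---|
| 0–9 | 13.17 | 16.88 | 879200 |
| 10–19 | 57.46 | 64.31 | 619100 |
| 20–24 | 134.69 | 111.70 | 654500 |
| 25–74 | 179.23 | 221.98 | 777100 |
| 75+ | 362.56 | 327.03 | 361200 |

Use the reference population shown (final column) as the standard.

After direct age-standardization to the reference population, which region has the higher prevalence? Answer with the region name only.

Standard total = 3291100; weights = 0.2671, 0.1881, 0.1989, 0.2361, 0.1098.
The Northern Region: 0.2671×13.17 + 0.1881×57.46 + 0.1989×134.69 + 0.2361×179.23 + 0.1098×362.56 = 123.2243 per 1000.
The Central Province: 0.2671×16.88 + 0.1881×64.31 + 0.1989×111.70 + 0.2361×221.98 + 0.1098×327.03 = 127.1267 per 1000.

Central Province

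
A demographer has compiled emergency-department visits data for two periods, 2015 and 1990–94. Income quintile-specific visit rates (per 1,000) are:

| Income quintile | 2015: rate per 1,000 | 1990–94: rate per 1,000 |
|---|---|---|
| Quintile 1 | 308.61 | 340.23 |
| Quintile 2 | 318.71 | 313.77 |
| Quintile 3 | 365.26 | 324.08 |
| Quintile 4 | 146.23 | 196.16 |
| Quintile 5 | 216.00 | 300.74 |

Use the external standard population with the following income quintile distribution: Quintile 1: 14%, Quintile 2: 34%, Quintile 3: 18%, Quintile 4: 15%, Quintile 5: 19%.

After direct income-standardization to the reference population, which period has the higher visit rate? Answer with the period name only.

Standard weights: 0.14, 0.34, 0.18, 0.15, 0.19.
2015: 0.1400×308.61 + 0.3400×318.71 + 0.1800×365.26 + 0.1500×146.23 + 0.1900×216.00 = 280.2881 per 1,000.
1990–94: 0.1400×340.23 + 0.3400×313.77 + 0.1800×324.08 + 0.1500×196.16 + 0.1900×300.74 = 299.2130 per 1,000.

1990–94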